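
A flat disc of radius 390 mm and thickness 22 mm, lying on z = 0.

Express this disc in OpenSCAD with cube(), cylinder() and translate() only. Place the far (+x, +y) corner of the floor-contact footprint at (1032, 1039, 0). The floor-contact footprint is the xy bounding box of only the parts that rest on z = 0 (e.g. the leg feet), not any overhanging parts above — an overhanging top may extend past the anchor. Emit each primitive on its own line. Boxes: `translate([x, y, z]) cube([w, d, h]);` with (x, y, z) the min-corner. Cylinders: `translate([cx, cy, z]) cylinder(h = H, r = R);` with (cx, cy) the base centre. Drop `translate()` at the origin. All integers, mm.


translate([642, 649, 0]) cylinder(h = 22, r = 390);


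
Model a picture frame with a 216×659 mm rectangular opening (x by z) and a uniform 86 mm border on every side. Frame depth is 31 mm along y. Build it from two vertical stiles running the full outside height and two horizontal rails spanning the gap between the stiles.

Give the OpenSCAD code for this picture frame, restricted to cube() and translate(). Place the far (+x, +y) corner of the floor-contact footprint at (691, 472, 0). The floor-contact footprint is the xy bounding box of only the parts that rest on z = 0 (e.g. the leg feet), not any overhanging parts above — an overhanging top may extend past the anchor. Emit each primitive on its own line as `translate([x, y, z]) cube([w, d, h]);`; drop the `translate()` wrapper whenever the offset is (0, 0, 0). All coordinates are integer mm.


translate([303, 441, 0]) cube([86, 31, 831]);
translate([605, 441, 0]) cube([86, 31, 831]);
translate([389, 441, 0]) cube([216, 31, 86]);
translate([389, 441, 745]) cube([216, 31, 86]);


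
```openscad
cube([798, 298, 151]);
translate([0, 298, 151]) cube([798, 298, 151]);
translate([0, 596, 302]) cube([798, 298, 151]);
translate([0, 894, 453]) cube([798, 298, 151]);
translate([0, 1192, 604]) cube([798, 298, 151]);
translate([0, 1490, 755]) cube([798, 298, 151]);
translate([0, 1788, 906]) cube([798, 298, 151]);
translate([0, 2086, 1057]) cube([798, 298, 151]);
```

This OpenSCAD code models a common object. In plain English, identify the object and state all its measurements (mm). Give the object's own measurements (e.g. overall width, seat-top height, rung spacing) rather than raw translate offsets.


A straight staircase of 8 solid steps. Each step is 798 mm wide (x), 298 mm deep (y, the going) and 151 mm tall (the rise). The first step rests on the floor; each subsequent step sits one going further in +y and one rise higher in +z, directly behind and above the previous step with no overlap.


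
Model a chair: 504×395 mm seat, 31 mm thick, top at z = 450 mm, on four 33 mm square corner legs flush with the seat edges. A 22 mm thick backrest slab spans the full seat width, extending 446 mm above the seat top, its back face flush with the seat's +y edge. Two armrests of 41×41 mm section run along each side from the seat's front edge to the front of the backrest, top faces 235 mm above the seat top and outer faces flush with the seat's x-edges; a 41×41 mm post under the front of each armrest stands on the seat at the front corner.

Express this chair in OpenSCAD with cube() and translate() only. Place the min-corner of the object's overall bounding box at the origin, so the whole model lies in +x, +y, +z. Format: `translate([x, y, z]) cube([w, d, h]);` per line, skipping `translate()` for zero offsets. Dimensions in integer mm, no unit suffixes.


// leg_h = 450 - 31 = 419
// arm post h = 235 - 41 = 194
translate([0, 0, 419]) cube([504, 395, 31]);
cube([33, 33, 419]);
translate([471, 0, 0]) cube([33, 33, 419]);
translate([0, 362, 0]) cube([33, 33, 419]);
translate([471, 362, 0]) cube([33, 33, 419]);
translate([0, 373, 450]) cube([504, 22, 446]);
translate([0, 0, 644]) cube([41, 373, 41]);
translate([463, 0, 644]) cube([41, 373, 41]);
translate([0, 0, 450]) cube([41, 41, 194]);
translate([463, 0, 450]) cube([41, 41, 194]);


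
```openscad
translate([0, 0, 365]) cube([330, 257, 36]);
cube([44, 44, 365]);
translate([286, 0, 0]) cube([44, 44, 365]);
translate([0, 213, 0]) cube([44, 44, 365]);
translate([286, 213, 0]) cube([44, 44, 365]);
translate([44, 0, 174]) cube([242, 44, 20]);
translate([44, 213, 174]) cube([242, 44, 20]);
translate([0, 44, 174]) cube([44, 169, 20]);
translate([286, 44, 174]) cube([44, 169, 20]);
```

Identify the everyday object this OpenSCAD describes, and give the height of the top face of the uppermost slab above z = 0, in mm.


A stool. The seat height is 401 mm.

A 330×257×36 slab at z = 365 on four corner posts — a stool. The seat top is 365 + 36 = 401 mm.


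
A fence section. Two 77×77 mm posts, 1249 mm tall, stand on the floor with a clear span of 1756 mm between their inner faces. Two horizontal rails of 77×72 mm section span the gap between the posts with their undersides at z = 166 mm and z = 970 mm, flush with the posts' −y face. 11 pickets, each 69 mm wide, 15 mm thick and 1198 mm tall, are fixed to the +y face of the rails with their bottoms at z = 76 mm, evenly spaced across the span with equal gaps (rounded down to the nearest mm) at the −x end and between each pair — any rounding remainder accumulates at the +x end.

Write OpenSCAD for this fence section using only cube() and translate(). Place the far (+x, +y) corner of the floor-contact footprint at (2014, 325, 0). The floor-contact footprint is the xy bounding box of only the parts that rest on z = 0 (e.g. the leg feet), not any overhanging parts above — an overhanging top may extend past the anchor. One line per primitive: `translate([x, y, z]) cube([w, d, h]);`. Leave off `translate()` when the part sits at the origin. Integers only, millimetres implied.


translate([104, 248, 0]) cube([77, 77, 1249]);
translate([1937, 248, 0]) cube([77, 77, 1249]);
translate([181, 248, 166]) cube([1756, 77, 72]);
translate([181, 248, 970]) cube([1756, 77, 72]);
translate([264, 325, 76]) cube([69, 15, 1198]);
translate([416, 325, 76]) cube([69, 15, 1198]);
translate([568, 325, 76]) cube([69, 15, 1198]);
translate([720, 325, 76]) cube([69, 15, 1198]);
translate([872, 325, 76]) cube([69, 15, 1198]);
translate([1024, 325, 76]) cube([69, 15, 1198]);
translate([1176, 325, 76]) cube([69, 15, 1198]);
translate([1328, 325, 76]) cube([69, 15, 1198]);
translate([1480, 325, 76]) cube([69, 15, 1198]);
translate([1632, 325, 76]) cube([69, 15, 1198]);
translate([1784, 325, 76]) cube([69, 15, 1198]);


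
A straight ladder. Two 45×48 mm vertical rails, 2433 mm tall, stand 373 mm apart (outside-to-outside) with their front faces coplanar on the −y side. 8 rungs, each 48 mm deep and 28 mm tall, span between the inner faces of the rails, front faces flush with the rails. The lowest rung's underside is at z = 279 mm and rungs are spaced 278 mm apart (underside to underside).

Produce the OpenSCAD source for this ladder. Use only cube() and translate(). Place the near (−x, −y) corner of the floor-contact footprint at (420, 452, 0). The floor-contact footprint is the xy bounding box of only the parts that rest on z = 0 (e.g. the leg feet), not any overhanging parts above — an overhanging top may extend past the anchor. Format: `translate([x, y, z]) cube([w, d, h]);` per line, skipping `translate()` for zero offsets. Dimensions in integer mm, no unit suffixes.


// rung span = 373 - 2*45 = 283
// rung[k] z = 279 + k*278
translate([420, 452, 0]) cube([45, 48, 2433]);
translate([748, 452, 0]) cube([45, 48, 2433]);
translate([465, 452, 279]) cube([283, 48, 28]);
translate([465, 452, 557]) cube([283, 48, 28]);
translate([465, 452, 835]) cube([283, 48, 28]);
translate([465, 452, 1113]) cube([283, 48, 28]);
translate([465, 452, 1391]) cube([283, 48, 28]);
translate([465, 452, 1669]) cube([283, 48, 28]);
translate([465, 452, 1947]) cube([283, 48, 28]);
translate([465, 452, 2225]) cube([283, 48, 28]);


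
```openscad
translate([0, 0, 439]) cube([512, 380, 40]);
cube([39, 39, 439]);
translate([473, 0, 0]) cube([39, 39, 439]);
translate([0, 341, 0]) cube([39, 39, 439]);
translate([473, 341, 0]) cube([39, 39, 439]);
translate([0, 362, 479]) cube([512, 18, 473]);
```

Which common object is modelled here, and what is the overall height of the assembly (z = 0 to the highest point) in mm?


A chair. The overall height is 952 mm.

A slab on four corner posts with a tall panel at the back — a chair. The seat slab sits at z = 439 with thickness 40, and the 473 mm backrest starts at the seat top, so the overall height is 439 + 40 + 473 = 952 mm.


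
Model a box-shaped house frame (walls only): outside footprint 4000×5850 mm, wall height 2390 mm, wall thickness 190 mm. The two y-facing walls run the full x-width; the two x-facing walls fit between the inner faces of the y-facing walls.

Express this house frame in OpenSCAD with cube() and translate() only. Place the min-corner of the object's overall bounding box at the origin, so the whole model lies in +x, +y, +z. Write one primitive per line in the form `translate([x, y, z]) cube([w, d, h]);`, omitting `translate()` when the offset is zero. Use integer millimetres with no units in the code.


cube([4000, 190, 2390]);
translate([0, 5660, 0]) cube([4000, 190, 2390]);
translate([0, 190, 0]) cube([190, 5470, 2390]);
translate([3810, 190, 0]) cube([190, 5470, 2390]);


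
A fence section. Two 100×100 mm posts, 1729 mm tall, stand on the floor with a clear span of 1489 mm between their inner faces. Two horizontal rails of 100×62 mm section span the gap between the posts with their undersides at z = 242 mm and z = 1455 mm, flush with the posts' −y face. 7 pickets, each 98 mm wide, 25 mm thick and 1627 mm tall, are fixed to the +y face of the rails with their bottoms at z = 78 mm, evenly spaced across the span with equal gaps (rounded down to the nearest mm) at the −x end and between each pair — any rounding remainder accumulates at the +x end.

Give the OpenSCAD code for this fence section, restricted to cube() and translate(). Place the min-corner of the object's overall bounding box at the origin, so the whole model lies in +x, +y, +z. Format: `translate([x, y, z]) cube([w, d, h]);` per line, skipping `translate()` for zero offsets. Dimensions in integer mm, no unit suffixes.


cube([100, 100, 1729]);
translate([1589, 0, 0]) cube([100, 100, 1729]);
translate([100, 0, 242]) cube([1489, 100, 62]);
translate([100, 0, 1455]) cube([1489, 100, 62]);
translate([200, 100, 78]) cube([98, 25, 1627]);
translate([398, 100, 78]) cube([98, 25, 1627]);
translate([596, 100, 78]) cube([98, 25, 1627]);
translate([794, 100, 78]) cube([98, 25, 1627]);
translate([992, 100, 78]) cube([98, 25, 1627]);
translate([1190, 100, 78]) cube([98, 25, 1627]);
translate([1388, 100, 78]) cube([98, 25, 1627]);


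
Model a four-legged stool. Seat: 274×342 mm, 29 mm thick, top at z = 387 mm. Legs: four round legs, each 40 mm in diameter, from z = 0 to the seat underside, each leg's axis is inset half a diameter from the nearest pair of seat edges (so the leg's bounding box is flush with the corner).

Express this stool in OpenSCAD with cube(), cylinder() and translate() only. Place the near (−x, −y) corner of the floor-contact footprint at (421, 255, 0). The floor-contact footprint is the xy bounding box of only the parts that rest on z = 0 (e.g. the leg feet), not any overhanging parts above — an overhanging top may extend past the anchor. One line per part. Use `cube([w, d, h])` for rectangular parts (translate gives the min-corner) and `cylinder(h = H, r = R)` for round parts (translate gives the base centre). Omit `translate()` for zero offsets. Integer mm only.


translate([421, 255, 358]) cube([274, 342, 29]);
translate([441, 275, 0]) cylinder(h = 358, r = 20);
translate([675, 275, 0]) cylinder(h = 358, r = 20);
translate([441, 577, 0]) cylinder(h = 358, r = 20);
translate([675, 577, 0]) cylinder(h = 358, r = 20);


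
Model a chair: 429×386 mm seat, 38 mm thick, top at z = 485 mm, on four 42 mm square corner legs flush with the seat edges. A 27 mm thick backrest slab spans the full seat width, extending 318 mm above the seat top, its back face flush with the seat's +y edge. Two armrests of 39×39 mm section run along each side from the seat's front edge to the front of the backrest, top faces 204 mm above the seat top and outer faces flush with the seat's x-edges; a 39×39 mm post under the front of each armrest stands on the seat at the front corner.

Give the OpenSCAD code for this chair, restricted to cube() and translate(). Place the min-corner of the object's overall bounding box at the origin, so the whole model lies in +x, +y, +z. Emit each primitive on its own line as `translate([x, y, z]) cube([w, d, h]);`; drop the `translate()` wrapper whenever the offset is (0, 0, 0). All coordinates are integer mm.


translate([0, 0, 447]) cube([429, 386, 38]);
cube([42, 42, 447]);
translate([387, 0, 0]) cube([42, 42, 447]);
translate([0, 344, 0]) cube([42, 42, 447]);
translate([387, 344, 0]) cube([42, 42, 447]);
translate([0, 359, 485]) cube([429, 27, 318]);
translate([0, 0, 650]) cube([39, 359, 39]);
translate([390, 0, 650]) cube([39, 359, 39]);
translate([0, 0, 485]) cube([39, 39, 165]);
translate([390, 0, 485]) cube([39, 39, 165]);


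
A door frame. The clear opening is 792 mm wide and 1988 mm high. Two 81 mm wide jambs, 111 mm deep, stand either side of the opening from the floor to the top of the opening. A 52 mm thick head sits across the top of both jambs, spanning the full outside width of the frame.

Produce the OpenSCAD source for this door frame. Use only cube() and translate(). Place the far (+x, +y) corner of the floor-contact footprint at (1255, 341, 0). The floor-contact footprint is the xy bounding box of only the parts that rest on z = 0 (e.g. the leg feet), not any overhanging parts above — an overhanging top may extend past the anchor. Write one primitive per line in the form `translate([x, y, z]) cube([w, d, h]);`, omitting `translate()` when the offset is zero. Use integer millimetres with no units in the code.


translate([301, 230, 0]) cube([81, 111, 1988]);
translate([1174, 230, 0]) cube([81, 111, 1988]);
translate([301, 230, 1988]) cube([954, 111, 52]);


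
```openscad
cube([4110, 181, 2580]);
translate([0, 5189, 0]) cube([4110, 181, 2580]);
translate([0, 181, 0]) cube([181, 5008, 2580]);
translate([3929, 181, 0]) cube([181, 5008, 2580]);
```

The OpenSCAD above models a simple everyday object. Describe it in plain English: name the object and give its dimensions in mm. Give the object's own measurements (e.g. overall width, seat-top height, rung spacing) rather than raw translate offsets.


The wall frame of a small rectangular building: four walls, each 2580 mm tall and 181 mm thick, enclosing a footprint 4110 mm (x) by 5370 mm (y) outside-to-outside, with no floor or roof. The front and back walls (the −y and +y sides) span the full width; the two side walls fit between them.


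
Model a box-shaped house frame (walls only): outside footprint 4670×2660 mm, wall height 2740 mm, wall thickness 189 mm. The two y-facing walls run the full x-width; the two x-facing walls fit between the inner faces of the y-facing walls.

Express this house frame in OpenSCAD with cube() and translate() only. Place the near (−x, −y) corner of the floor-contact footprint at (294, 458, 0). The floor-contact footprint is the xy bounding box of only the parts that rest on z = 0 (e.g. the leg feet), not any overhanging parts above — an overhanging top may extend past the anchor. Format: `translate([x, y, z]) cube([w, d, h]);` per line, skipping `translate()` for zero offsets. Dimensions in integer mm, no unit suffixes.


translate([294, 458, 0]) cube([4670, 189, 2740]);
translate([294, 2929, 0]) cube([4670, 189, 2740]);
translate([294, 647, 0]) cube([189, 2282, 2740]);
translate([4775, 647, 0]) cube([189, 2282, 2740]);


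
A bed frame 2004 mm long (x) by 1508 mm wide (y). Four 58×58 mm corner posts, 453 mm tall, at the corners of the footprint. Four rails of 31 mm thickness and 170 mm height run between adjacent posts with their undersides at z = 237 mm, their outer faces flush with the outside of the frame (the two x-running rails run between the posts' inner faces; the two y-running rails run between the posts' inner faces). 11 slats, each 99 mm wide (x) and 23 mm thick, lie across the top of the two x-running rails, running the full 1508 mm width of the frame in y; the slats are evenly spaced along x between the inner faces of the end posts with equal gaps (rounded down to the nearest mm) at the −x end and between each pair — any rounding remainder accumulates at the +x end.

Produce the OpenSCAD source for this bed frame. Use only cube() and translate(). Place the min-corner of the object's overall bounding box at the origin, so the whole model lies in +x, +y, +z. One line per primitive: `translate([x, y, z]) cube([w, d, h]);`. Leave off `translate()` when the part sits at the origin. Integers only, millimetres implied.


cube([58, 58, 453]);
translate([0, 1450, 0]) cube([58, 58, 453]);
translate([1946, 0, 0]) cube([58, 58, 453]);
translate([1946, 1450, 0]) cube([58, 58, 453]);
translate([58, 0, 237]) cube([1888, 31, 170]);
translate([58, 1477, 237]) cube([1888, 31, 170]);
translate([0, 58, 237]) cube([31, 1392, 170]);
translate([1973, 58, 237]) cube([31, 1392, 170]);
translate([124, 0, 407]) cube([99, 1508, 23]);
translate([289, 0, 407]) cube([99, 1508, 23]);
translate([454, 0, 407]) cube([99, 1508, 23]);
translate([619, 0, 407]) cube([99, 1508, 23]);
translate([784, 0, 407]) cube([99, 1508, 23]);
translate([949, 0, 407]) cube([99, 1508, 23]);
translate([1114, 0, 407]) cube([99, 1508, 23]);
translate([1279, 0, 407]) cube([99, 1508, 23]);
translate([1444, 0, 407]) cube([99, 1508, 23]);
translate([1609, 0, 407]) cube([99, 1508, 23]);
translate([1774, 0, 407]) cube([99, 1508, 23]);


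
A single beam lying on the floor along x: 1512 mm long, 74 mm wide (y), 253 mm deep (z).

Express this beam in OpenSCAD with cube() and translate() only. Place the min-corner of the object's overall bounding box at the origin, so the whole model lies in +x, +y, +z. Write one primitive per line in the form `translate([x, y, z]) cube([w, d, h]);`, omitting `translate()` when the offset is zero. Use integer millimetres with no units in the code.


cube([1512, 74, 253]);


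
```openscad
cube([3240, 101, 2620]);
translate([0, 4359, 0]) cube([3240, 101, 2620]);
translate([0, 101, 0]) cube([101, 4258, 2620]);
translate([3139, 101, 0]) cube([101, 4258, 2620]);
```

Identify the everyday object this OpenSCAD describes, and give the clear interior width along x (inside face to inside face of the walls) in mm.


A house (or room) frame. The interior width is 3038 mm.

Four 2620 mm walls enclosing a rectangle with no floor or roof — a room or house frame. Outside width is 3240 mm and wall thickness is 101 mm, so the interior width is 3240 − 2 × 101 = 3038 mm.


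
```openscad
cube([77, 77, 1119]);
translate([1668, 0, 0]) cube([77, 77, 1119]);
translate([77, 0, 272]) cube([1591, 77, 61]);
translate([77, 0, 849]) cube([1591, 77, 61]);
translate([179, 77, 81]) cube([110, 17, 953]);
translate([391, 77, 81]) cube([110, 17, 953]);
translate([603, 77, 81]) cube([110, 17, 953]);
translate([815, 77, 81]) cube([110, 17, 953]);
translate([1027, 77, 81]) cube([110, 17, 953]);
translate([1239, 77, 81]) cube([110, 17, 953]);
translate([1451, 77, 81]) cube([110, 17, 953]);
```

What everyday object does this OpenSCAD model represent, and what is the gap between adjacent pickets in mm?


A fence section. The picket gap is 102 mm.

Two posts, two rails, 7 pickets — a fence section. Span 1591 mm holds 7 pickets of 110 mm with 8 equal gaps: ⌊(1591 − 7·110) / 8⌋ = 102 mm.


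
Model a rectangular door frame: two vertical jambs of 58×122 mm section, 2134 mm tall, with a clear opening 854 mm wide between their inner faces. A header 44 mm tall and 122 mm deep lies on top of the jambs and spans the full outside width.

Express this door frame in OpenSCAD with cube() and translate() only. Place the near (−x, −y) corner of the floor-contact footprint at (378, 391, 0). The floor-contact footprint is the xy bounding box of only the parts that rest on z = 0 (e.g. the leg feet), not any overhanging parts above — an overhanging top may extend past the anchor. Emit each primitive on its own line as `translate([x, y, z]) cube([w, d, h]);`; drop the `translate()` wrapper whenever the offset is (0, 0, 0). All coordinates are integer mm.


translate([378, 391, 0]) cube([58, 122, 2134]);
translate([1290, 391, 0]) cube([58, 122, 2134]);
translate([378, 391, 2134]) cube([970, 122, 44]);


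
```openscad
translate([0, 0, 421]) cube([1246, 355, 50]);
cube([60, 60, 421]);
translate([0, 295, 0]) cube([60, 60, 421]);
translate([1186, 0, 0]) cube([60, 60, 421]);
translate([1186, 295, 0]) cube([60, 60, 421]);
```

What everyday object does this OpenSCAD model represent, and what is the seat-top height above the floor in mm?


A bench. The seat-top height is 471 mm.

A long slab on four corner posts — a bench. The slab sits at z = 421 with thickness 50, so the top is 421 + 50 = 471 mm.


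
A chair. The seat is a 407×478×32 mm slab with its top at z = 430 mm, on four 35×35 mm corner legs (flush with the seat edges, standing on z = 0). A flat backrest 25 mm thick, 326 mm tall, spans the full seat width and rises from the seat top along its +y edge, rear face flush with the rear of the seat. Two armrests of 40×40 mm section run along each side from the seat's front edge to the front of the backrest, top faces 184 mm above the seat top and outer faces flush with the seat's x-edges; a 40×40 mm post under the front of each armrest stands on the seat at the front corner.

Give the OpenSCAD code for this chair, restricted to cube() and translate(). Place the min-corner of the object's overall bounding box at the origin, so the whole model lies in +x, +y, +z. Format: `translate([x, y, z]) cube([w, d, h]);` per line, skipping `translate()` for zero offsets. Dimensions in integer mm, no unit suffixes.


translate([0, 0, 398]) cube([407, 478, 32]);
cube([35, 35, 398]);
translate([372, 0, 0]) cube([35, 35, 398]);
translate([0, 443, 0]) cube([35, 35, 398]);
translate([372, 443, 0]) cube([35, 35, 398]);
translate([0, 453, 430]) cube([407, 25, 326]);
translate([0, 0, 574]) cube([40, 453, 40]);
translate([367, 0, 574]) cube([40, 453, 40]);
translate([0, 0, 430]) cube([40, 40, 144]);
translate([367, 0, 430]) cube([40, 40, 144]);


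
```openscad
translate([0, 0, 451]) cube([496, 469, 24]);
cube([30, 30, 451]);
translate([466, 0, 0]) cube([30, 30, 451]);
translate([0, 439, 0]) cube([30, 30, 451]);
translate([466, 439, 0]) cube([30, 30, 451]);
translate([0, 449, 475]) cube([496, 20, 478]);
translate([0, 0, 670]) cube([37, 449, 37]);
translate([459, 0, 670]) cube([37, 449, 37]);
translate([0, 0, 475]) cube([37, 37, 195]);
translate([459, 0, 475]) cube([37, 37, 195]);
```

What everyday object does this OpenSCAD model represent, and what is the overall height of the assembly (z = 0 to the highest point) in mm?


A chair. The overall height is 953 mm.

A slab on four corner posts with a tall panel at the back — a chair. The seat slab sits at z = 451 with thickness 24, and the 478 mm backrest starts at the seat top, so the overall height is 451 + 24 + 478 = 953 mm.


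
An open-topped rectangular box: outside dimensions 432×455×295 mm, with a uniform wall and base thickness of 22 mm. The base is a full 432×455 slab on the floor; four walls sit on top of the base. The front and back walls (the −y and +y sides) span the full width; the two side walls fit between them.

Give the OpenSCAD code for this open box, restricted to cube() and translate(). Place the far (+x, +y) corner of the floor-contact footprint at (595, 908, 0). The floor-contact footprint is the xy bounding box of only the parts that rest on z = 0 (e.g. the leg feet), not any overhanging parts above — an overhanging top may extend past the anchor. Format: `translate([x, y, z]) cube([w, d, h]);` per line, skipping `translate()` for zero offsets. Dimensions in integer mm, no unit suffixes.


translate([163, 453, 0]) cube([432, 455, 22]);
translate([163, 453, 22]) cube([432, 22, 273]);
translate([163, 886, 22]) cube([432, 22, 273]);
translate([163, 475, 22]) cube([22, 411, 273]);
translate([573, 475, 22]) cube([22, 411, 273]);


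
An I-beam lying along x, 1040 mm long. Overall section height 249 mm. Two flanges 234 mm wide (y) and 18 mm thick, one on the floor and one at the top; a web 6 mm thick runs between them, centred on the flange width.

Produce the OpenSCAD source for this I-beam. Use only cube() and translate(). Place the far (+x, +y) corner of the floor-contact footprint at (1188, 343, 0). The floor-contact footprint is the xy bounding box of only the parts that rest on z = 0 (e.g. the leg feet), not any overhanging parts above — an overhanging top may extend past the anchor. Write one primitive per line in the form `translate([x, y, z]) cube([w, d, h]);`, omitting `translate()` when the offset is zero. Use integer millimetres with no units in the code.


translate([148, 109, 0]) cube([1040, 234, 18]);
translate([148, 223, 18]) cube([1040, 6, 213]);
translate([148, 109, 231]) cube([1040, 234, 18]);


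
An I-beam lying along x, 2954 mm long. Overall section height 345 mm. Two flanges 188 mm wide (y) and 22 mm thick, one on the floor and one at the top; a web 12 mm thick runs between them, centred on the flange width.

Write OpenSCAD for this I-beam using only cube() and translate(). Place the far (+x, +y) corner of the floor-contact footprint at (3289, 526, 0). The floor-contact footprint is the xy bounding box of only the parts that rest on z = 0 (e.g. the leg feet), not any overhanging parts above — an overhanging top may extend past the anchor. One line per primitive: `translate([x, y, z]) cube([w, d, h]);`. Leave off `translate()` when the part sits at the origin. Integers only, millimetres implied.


translate([335, 338, 0]) cube([2954, 188, 22]);
translate([335, 426, 22]) cube([2954, 12, 301]);
translate([335, 338, 323]) cube([2954, 188, 22]);


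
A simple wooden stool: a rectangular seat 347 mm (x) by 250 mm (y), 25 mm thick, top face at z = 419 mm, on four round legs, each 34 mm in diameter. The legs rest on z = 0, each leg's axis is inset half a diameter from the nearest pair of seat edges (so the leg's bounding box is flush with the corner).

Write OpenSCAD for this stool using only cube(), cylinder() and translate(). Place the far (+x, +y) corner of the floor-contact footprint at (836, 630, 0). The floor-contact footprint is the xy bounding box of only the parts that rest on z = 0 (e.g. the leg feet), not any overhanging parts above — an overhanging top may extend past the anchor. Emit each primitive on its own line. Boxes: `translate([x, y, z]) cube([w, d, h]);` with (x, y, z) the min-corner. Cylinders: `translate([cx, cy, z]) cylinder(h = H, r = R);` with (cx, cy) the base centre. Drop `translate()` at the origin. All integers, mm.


translate([489, 380, 394]) cube([347, 250, 25]);
translate([506, 397, 0]) cylinder(h = 394, r = 17);
translate([819, 397, 0]) cylinder(h = 394, r = 17);
translate([506, 613, 0]) cylinder(h = 394, r = 17);
translate([819, 613, 0]) cylinder(h = 394, r = 17);


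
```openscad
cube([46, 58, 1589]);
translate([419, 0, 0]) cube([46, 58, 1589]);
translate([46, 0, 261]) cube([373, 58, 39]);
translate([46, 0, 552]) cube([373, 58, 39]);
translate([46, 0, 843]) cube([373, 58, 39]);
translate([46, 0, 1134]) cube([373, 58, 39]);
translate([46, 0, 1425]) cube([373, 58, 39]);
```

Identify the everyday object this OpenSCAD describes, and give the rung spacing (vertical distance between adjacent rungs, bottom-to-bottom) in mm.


A ladder. The rung spacing is 291 mm.

Two tall 46×58 posts with 5 short bars between them — a ladder. Adjacent rungs sit at z = 261 and z = 552, so the spacing is 552 − 261 = 291 mm.


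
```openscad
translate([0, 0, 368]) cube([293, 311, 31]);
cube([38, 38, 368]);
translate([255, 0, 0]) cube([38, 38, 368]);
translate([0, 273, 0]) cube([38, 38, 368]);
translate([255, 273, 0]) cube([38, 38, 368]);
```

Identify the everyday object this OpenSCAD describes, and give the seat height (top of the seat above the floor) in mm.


A stool. The seat height is 399 mm.

A 293×311×31 slab at z = 368 on four corner posts — a stool. The seat top is 368 + 31 = 399 mm.


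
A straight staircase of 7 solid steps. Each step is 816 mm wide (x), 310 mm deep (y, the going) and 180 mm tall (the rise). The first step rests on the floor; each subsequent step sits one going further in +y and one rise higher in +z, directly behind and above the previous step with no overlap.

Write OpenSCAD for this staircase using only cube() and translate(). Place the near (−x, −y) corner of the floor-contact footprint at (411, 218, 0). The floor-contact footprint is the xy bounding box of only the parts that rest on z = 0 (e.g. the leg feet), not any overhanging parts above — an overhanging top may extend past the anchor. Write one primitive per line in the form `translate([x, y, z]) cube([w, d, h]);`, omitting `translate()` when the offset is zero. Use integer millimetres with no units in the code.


translate([411, 218, 0]) cube([816, 310, 180]);
translate([411, 528, 180]) cube([816, 310, 180]);
translate([411, 838, 360]) cube([816, 310, 180]);
translate([411, 1148, 540]) cube([816, 310, 180]);
translate([411, 1458, 720]) cube([816, 310, 180]);
translate([411, 1768, 900]) cube([816, 310, 180]);
translate([411, 2078, 1080]) cube([816, 310, 180]);


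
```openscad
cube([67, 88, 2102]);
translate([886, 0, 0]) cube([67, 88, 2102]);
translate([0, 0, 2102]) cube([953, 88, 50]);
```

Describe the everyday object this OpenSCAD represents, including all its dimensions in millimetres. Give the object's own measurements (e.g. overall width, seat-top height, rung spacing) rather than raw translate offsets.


A door frame. The clear opening is 819 mm wide and 2102 mm high. Two 67 mm wide jambs, 88 mm deep, stand either side of the opening from the floor to the top of the opening. A 50 mm thick head sits across the top of both jambs, spanning the full outside width of the frame.


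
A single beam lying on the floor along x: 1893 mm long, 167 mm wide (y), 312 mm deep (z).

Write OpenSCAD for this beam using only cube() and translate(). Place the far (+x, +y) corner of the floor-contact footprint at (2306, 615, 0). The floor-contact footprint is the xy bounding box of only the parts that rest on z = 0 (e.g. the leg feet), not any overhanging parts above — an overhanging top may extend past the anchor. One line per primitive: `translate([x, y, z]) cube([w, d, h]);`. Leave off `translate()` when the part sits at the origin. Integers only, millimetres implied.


translate([413, 448, 0]) cube([1893, 167, 312]);


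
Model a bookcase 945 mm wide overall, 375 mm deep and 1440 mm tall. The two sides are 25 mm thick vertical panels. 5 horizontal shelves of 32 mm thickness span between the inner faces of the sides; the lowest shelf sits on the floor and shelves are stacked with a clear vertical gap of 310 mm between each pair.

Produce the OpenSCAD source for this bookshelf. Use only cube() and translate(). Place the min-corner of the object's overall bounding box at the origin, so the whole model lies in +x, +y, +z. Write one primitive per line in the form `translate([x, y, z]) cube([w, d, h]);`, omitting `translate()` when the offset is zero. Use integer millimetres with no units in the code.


cube([25, 375, 1440]);
translate([920, 0, 0]) cube([25, 375, 1440]);
translate([25, 0, 0]) cube([895, 375, 32]);
translate([25, 0, 342]) cube([895, 375, 32]);
translate([25, 0, 684]) cube([895, 375, 32]);
translate([25, 0, 1026]) cube([895, 375, 32]);
translate([25, 0, 1368]) cube([895, 375, 32]);


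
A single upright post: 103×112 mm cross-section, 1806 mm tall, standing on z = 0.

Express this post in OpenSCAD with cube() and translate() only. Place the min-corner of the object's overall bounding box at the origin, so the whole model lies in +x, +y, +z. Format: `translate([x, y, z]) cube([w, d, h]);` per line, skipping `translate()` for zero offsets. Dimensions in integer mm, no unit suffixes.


cube([103, 112, 1806]);


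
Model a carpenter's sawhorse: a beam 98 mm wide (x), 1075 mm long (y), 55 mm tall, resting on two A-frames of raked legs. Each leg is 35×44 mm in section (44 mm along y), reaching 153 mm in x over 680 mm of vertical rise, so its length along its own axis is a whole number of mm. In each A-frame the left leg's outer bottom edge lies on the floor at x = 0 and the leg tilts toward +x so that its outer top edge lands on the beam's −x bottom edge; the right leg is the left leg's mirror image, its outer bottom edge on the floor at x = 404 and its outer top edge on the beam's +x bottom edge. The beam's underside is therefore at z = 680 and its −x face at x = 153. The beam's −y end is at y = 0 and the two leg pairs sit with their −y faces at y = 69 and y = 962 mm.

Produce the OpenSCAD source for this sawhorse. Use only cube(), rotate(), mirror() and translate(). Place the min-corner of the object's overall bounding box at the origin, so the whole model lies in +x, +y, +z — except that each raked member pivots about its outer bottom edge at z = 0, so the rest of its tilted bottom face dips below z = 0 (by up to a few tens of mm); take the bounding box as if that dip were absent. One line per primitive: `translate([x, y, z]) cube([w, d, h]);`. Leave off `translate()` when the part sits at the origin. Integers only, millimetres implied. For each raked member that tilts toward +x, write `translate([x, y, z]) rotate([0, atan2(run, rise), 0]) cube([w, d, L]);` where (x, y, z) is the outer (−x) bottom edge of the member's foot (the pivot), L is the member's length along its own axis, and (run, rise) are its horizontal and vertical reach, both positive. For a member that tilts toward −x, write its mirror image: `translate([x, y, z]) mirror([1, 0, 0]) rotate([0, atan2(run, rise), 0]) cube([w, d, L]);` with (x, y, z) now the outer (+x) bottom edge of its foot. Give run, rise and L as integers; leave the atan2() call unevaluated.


translate([153, 0, 680]) cube([98, 1075, 55]);
translate([0, 69, 0]) rotate([0, atan2(153, 680), 0]) cube([35, 44, 697]);
translate([404, 69, 0]) mirror([1, 0, 0]) rotate([0, atan2(153, 680), 0]) cube([35, 44, 697]);
translate([0, 962, 0]) rotate([0, atan2(153, 680), 0]) cube([35, 44, 697]);
translate([404, 962, 0]) mirror([1, 0, 0]) rotate([0, atan2(153, 680), 0]) cube([35, 44, 697]);


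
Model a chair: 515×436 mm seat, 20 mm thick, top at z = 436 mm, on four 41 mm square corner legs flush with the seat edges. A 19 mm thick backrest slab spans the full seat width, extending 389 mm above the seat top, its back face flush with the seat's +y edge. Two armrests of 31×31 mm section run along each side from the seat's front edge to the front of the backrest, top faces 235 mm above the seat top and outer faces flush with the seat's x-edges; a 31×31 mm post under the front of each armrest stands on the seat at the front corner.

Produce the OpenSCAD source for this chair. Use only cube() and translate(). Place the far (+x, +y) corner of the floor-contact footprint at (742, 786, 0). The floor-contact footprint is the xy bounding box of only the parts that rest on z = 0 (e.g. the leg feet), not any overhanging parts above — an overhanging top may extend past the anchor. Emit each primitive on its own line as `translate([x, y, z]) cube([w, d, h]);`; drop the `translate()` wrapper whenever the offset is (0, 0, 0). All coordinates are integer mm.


translate([227, 350, 416]) cube([515, 436, 20]);
translate([227, 350, 0]) cube([41, 41, 416]);
translate([701, 350, 0]) cube([41, 41, 416]);
translate([227, 745, 0]) cube([41, 41, 416]);
translate([701, 745, 0]) cube([41, 41, 416]);
translate([227, 767, 436]) cube([515, 19, 389]);
translate([227, 350, 640]) cube([31, 417, 31]);
translate([711, 350, 640]) cube([31, 417, 31]);
translate([227, 350, 436]) cube([31, 31, 204]);
translate([711, 350, 436]) cube([31, 31, 204]);


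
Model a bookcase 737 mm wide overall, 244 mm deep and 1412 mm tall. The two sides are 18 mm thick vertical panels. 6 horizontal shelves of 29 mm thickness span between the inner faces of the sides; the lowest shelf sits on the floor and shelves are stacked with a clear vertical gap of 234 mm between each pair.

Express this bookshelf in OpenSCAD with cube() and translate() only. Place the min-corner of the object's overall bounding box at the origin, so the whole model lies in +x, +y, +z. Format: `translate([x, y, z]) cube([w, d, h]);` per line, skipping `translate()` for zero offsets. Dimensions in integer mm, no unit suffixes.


cube([18, 244, 1412]);
translate([719, 0, 0]) cube([18, 244, 1412]);
translate([18, 0, 0]) cube([701, 244, 29]);
translate([18, 0, 263]) cube([701, 244, 29]);
translate([18, 0, 526]) cube([701, 244, 29]);
translate([18, 0, 789]) cube([701, 244, 29]);
translate([18, 0, 1052]) cube([701, 244, 29]);
translate([18, 0, 1315]) cube([701, 244, 29]);


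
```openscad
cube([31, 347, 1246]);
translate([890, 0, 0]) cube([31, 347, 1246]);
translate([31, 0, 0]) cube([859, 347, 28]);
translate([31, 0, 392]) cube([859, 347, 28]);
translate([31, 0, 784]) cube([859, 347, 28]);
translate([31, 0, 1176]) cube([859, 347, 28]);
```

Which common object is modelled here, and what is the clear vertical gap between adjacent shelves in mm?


A bookshelf. The clear shelf gap is 364 mm.

Two tall side panels with 4 horizontal boards between them — a bookshelf. The first two shelf undersides are at z = 0 and z = 392; with shelf thickness 28, the clear gap is 392 − 0 − 28 = 364 mm.


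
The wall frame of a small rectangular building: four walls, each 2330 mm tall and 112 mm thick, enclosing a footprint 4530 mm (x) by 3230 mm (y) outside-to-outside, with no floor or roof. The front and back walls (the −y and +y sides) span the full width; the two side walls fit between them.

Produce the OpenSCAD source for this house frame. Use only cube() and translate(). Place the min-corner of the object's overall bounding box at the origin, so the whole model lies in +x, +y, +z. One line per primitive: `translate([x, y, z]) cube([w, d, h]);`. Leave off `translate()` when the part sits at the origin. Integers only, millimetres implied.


cube([4530, 112, 2330]);
translate([0, 3118, 0]) cube([4530, 112, 2330]);
translate([0, 112, 0]) cube([112, 3006, 2330]);
translate([4418, 112, 0]) cube([112, 3006, 2330]);


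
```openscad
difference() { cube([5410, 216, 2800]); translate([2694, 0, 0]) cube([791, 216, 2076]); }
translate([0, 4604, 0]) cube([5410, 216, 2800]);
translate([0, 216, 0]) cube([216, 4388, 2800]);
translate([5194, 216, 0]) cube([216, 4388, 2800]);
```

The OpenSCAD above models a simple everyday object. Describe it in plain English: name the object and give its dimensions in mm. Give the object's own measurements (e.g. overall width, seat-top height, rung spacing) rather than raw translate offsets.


A single room: four walls, each 2800 mm tall and 216 mm thick, enclosing an outside footprint 5410×4820 mm (x × y), no floor or roof. The front and back walls (−y and +y sides) run the full x-width; the side walls fit between their inner faces. A door opening 791 mm wide and 2076 mm tall is cut through the front wall from the floor up, its −x edge 2694 mm from the wall's −x end.


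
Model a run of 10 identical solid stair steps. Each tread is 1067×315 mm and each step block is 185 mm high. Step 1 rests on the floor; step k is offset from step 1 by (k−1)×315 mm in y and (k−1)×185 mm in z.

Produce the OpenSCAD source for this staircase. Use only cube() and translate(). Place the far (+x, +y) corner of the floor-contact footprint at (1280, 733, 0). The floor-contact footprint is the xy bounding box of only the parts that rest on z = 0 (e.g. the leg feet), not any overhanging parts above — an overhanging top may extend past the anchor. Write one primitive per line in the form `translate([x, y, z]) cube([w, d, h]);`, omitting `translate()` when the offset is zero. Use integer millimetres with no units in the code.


translate([213, 418, 0]) cube([1067, 315, 185]);
translate([213, 733, 185]) cube([1067, 315, 185]);
translate([213, 1048, 370]) cube([1067, 315, 185]);
translate([213, 1363, 555]) cube([1067, 315, 185]);
translate([213, 1678, 740]) cube([1067, 315, 185]);
translate([213, 1993, 925]) cube([1067, 315, 185]);
translate([213, 2308, 1110]) cube([1067, 315, 185]);
translate([213, 2623, 1295]) cube([1067, 315, 185]);
translate([213, 2938, 1480]) cube([1067, 315, 185]);
translate([213, 3253, 1665]) cube([1067, 315, 185]);
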